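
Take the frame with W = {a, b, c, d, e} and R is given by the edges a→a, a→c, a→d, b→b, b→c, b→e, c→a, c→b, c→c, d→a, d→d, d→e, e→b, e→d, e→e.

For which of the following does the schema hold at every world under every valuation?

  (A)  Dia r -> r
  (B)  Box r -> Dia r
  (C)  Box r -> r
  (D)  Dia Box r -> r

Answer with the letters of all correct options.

R is reflexive: each world relates to itself.
R is symmetric: every R-edge is matched by its reverse.
R is serial: every world has an R-successor.
R is not a subset of the identity: a R c with a ≠ c.
(A) Dia r -> r is valid only on frames where every R-edge is a self-loop. Here R ⊄ identity — not valid.
(B) Box r -> Dia r is axiom D, which corresponds to seriality. R is serial — valid.
(C) Box r -> r is axiom T; it is valid on a frame exactly when R is reflexive. R is reflexive, so valid.
(D) the dual of axiom B: valid iff R is symmetric. R is symmetric — valid.

B, C, D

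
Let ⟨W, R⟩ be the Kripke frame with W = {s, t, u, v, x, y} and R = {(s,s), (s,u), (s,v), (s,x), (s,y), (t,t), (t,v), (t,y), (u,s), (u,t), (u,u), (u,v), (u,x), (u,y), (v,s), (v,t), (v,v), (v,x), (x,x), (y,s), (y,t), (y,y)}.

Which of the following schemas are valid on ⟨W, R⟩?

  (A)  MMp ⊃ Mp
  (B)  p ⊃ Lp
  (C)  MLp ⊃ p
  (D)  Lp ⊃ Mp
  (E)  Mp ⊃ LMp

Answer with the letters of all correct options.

R is not symmetric: s R x but not x R s.
R is not transitive: s R u and u R t but not s R t.
R is not euclidean: s R v and s R u but not v R u.
R is serial: every world has an R-successor.
R is not a subset of the identity: s R u with s ≠ u.
(A) the dual of axiom 4: valid iff R is transitive. R is not transitive — not valid.
(B) p ⊃ Lp is equivalent to ◇p→p; it holds exactly when R ⊆ identity. Here R ⊄ identity — not valid.
(C) MLp ⊃ p is the dual of axiom B; it is valid on a frame exactly when R is symmetric. R is not symmetric, so not valid.
(D) Lp ⊃ Mp is axiom D, which corresponds to seriality. R is serial — valid.
(E) Mp ⊃ LMp (axiom 5) characterises the euclidean frames. R is not euclidean — not valid.

D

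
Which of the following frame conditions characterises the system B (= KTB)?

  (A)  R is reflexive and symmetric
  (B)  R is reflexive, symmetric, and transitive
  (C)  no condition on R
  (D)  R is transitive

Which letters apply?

A

(A) B (= KTB) is sound and complete for exactly this class.
(B) this class determines S5, not B (= KTB).
(C) this class determines K, not B (= KTB).
(D) this class determines K4, not B (= KTB).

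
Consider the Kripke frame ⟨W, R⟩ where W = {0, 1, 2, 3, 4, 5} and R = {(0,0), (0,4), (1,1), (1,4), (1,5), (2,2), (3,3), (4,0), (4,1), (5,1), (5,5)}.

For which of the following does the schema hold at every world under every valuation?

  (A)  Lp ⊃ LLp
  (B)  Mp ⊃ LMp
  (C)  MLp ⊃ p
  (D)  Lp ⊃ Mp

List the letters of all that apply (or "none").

C, D

R is symmetric: every R-edge is matched by its reverse.
R is not transitive: 0 R 4 and 4 R 1 but not 0 R 1.
R is not euclidean: 1 R 4 and 1 R 5 but not 4 R 5.
R is serial: every world has an R-successor.
(A) Lp ⊃ LLp is axiom 4; it is valid on a frame exactly when R is transitive. R is not transitive, so not valid.
(B) axiom 5: valid iff R is euclidean. R is not euclidean — not valid.
(C) the dual of axiom B: valid iff R is symmetric. R is symmetric — valid.
(D) Lp ⊃ Mp is axiom D, which corresponds to seriality. R is serial — valid.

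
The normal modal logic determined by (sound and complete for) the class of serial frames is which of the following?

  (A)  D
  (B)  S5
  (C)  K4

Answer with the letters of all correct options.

(A) D is determined by exactly this class.
(B) S5 is determined by the class of reflexive, symmetric, and transitive frames.
(C) K4 is determined by the class of transitive frames.

A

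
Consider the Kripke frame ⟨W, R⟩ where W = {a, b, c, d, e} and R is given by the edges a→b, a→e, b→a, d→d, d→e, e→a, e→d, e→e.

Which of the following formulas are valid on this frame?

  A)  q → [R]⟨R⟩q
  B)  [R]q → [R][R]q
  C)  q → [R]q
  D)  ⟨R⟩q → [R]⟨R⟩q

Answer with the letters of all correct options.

A

R is symmetric: every R-edge is matched by its reverse.
R is not transitive: a R b and b R a but not a R a.
R is not euclidean: a R b and a R e but not b R e.
R is not a subset of the identity: a R b with a ≠ b.
(A) q → [R]⟨R⟩q (axiom B) characterises the symmetric frames. R is symmetric — valid.
(B) [R]q → [R][R]q is axiom 4, which corresponds to transitivity. R is not transitive — not valid.
(C) q → [R]q is valid only on frames where every R-edge is a self-loop. Here R ⊄ identity — not valid.
(D) axiom 5: valid iff R is euclidean. R is not euclidean — not valid.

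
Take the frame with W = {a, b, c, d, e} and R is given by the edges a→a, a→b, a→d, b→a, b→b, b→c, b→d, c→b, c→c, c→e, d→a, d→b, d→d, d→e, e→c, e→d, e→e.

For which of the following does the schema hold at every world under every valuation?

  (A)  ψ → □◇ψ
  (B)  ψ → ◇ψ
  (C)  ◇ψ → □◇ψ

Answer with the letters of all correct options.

A, B

R is reflexive: each world relates to itself.
R is symmetric: every R-edge is matched by its reverse.
R is not euclidean: b R a and b R c but not a R c.
(A) ψ → □◇ψ (axiom B) characterises the symmetric frames. R is symmetric — valid.
(B) the dual of axiom T: valid iff R is reflexive. R is reflexive — valid.
(C) ◇ψ → □◇ψ (axiom 5) characterises the euclidean frames. R is not euclidean — not valid.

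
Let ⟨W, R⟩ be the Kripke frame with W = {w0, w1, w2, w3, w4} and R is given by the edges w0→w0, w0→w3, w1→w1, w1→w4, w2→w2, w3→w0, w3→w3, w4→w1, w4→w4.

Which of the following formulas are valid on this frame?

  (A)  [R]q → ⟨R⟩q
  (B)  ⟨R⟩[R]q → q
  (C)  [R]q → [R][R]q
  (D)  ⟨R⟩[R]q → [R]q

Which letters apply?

A, B, C, D

R is symmetric: every R-edge is matched by its reverse.
R is transitive: R is closed under composition.
R is euclidean: any two R-successors of the same world are R-related.
R is serial: every world has an R-successor.
(A) [R]q → ⟨R⟩q (axiom D) characterises the serial frames. R is serial — valid.
(B) the dual of axiom B: valid iff R is symmetric. R is symmetric — valid.
(C) [R]q → [R][R]q (axiom 4) characterises the transitive frames. R is transitive — valid.
(D) ⟨R⟩[R]q → [R]q (the dual of axiom 5) characterises the euclidean frames. R is euclidean — valid.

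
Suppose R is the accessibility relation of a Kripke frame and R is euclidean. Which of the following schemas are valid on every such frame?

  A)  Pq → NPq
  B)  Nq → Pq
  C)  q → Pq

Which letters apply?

(A) axiom 5: valid iff R is euclidean. Every such R is euclidean — valid.
(B) Nq → Pq (axiom D) characterises the serial frames. Such an R need not be serial — not valid.
(C) q → Pq is the dual of axiom T, which corresponds to reflexivity. Such an R need not be reflexive — not valid.

A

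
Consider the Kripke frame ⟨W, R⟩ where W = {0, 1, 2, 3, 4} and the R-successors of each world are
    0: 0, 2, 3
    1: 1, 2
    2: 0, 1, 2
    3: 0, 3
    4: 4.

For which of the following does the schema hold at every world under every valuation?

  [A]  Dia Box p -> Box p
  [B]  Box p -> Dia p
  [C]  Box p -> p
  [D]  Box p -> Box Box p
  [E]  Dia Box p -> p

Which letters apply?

B, C, E

R is reflexive: each world relates to itself.
R is symmetric: every R-edge is matched by its reverse.
R is not transitive: 0 R 2 and 2 R 1 but not 0 R 1.
R is not euclidean: 0 R 2 and 0 R 3 but not 2 R 3.
R is serial: every world has an R-successor.
(A) Dia Box p -> Box p is the dual of axiom 5; it is valid on a frame exactly when R is euclidean. R is not euclidean, so not valid.
(B) Box p -> Dia p is axiom D; it is valid on a frame exactly when R is serial. R is serial, so valid.
(C) Box p -> p (axiom T) characterises the reflexive frames. R is reflexive — valid.
(D) Box p -> Box Box p is axiom 4; it is valid on a frame exactly when R is transitive. R is not transitive, so not valid.
(E) Dia Box p -> p (the dual of axiom B) characterises the symmetric frames. R is symmetric — valid.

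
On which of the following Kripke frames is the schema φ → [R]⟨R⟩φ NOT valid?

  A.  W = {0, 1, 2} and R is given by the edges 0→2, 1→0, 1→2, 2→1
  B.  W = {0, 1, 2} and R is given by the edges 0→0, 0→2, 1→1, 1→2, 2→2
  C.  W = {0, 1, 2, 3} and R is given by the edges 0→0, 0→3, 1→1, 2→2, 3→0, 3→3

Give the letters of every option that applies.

A, B

The schema φ → [R]⟨R⟩φ is axiom B; it is valid on a frame iff R is symmetric.
(A) R is not symmetric (0 R 2 but not 2 R 0), so the schema fails here.
(B) R is not symmetric (0 R 2 but not 2 R 0), so the schema fails here.
(C) R is symmetric (every R-edge is matched by its reverse), so the schema is valid here.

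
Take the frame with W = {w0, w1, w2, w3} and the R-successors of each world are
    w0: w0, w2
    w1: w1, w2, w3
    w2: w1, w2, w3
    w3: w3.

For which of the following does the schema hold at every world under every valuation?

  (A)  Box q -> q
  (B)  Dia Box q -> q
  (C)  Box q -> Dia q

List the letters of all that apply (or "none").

A, C

R is reflexive: each world relates to itself.
R is not symmetric: w0 R w2 but not w2 R w0.
R is serial: every world has an R-successor.
(A) Box q -> q is axiom T, which corresponds to reflexivity. R is reflexive — valid.
(B) the dual of axiom B: valid iff R is symmetric. R is not symmetric — not valid.
(C) Box q -> Dia q is axiom D; it is valid on a frame exactly when R is serial. R is serial, so valid.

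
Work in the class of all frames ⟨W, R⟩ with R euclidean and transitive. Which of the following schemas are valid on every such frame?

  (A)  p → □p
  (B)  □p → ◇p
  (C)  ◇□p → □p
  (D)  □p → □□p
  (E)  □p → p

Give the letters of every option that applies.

C, D

(A) p → □p (equivalent to ◇p→p) corresponds to R being a subset of the identity. Such an R need not be a subset of the identity, so not valid.
(B) □p → ◇p is axiom D; it is valid on a frame exactly when R is serial. Such an R need not be serial, so not valid.
(C) ◇□p → □p (the dual of axiom 5) characterises the euclidean frames. Every such R is euclidean — valid.
(D) □p → □□p (axiom 4) characterises the transitive frames. Every such R is transitive — valid.
(E) □p → p is axiom T, which corresponds to reflexivity. Such an R need not be reflexive — not valid.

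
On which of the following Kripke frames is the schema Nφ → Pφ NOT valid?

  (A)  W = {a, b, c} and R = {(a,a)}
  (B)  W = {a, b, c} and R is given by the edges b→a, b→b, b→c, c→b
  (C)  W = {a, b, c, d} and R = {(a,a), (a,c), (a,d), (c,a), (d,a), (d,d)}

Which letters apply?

The schema Nφ → Pφ is axiom D; it is valid on a frame iff R is serial.
(A) R is not serial (b has no R-successor), so the schema fails here.
(B) R is not serial (a has no R-successor), so the schema fails here.
(C) R is not serial (b has no R-successor), so the schema fails here.

A, B, C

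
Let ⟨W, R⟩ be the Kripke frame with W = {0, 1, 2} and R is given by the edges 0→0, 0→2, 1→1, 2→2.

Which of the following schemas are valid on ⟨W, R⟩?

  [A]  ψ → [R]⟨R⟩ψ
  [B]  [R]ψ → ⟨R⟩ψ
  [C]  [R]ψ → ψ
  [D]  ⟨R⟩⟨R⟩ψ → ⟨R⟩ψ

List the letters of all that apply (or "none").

B, C, D

R is reflexive: each world relates to itself.
R is not symmetric: 0 R 2 but not 2 R 0.
R is transitive: R is closed under composition.
R is serial: every world has an R-successor.
(A) ψ → [R]⟨R⟩ψ (axiom B) characterises the symmetric frames. R is not symmetric — not valid.
(B) [R]ψ → ⟨R⟩ψ is axiom D, which corresponds to seriality. R is serial — valid.
(C) axiom T: valid iff R is reflexive. R is reflexive — valid.
(D) the dual of axiom 4: valid iff R is transitive. R is transitive — valid.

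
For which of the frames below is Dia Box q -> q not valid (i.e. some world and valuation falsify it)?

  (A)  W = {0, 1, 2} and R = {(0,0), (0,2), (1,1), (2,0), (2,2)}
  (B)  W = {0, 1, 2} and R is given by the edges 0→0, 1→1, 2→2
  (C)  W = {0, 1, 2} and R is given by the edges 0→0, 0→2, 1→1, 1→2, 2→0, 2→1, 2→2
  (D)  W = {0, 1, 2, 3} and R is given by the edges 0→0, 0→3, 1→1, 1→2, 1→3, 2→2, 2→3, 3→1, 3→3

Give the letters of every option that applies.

The schema Dia Box q -> q is the dual of axiom B; it is valid on a frame iff R is symmetric.
(A) R is symmetric (every R-edge is matched by its reverse), so the schema is valid here.
(B) R is symmetric (every R-edge is matched by its reverse), so the schema is valid here.
(C) R is symmetric (every R-edge is matched by its reverse), so the schema is valid here.
(D) R is not symmetric (0 R 3 but not 3 R 0), so the schema fails here.

D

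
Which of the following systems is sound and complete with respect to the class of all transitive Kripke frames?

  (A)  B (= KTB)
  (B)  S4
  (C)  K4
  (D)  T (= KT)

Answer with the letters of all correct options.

C

(A) B (= KTB) is determined by the class of reflexive and symmetric frames.
(B) S4 is determined by the class of reflexive and transitive frames.
(C) K4 is determined by exactly this class.
(D) T (= KT) is determined by the class of reflexive frames.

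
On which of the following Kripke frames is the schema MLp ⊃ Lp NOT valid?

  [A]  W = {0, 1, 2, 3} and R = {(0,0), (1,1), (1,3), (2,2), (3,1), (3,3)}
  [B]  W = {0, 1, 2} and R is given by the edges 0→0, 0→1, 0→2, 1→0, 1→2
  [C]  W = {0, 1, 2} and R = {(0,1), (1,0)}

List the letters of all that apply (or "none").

B, C

The schema MLp ⊃ Lp is the dual of axiom 5; it is valid on a frame iff R is euclidean.
(A) R is euclidean (any two R-successors of the same world are R-related), so the schema is valid here.
(B) R is not euclidean (0 R 2 and 0 R 0 but not 2 R 0), so the schema fails here.
(C) R is not euclidean (0 R 1 and 0 R 1 but not 1 R 1), so the schema fails here.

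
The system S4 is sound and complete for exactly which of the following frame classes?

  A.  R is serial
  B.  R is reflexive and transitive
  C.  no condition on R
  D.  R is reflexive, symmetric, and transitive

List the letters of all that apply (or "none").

(A) this class determines D, not S4.
(B) S4 is sound and complete for exactly this class.
(C) this class determines K, not S4.
(D) this class determines S5, not S4.

B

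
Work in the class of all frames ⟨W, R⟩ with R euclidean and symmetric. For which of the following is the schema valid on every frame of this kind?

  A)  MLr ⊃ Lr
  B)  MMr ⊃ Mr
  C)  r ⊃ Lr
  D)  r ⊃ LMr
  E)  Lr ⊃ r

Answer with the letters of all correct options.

A symmetric euclidean relation is transitive (uRv and vRw give vRu by symmetry, then uRw by the euclidean condition, applied at v).
(A) MLr ⊃ Lr is the dual of axiom 5, which corresponds to the euclidean property. Every such R is euclidean — valid.
(B) the dual of axiom 4: valid iff R is transitive. Every such R is transitive — valid.
(C) r ⊃ Lr (equivalent to ◇p→p) corresponds to R being a subset of the identity. Such an R need not be a subset of the identity, so not valid.
(D) r ⊃ LMr is axiom B, which corresponds to symmetry. Every such R is symmetric — valid.
(E) axiom T: valid iff R is reflexive. Such an R need not be reflexive — not valid.

A, B, D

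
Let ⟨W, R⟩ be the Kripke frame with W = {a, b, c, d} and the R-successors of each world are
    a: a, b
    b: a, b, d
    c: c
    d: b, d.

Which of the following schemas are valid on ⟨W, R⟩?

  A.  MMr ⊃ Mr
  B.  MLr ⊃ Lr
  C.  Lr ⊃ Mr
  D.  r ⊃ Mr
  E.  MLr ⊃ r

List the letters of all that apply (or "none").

R is reflexive: each world relates to itself.
R is symmetric: every R-edge is matched by its reverse.
R is not transitive: a R b and b R d but not a R d.
R is not euclidean: b R a and b R d but not a R d.
R is serial: every world has an R-successor.
(A) MMr ⊃ Mr is the dual of axiom 4; it is valid on a frame exactly when R is transitive. R is not transitive, so not valid.
(B) MLr ⊃ Lr (the dual of axiom 5) characterises the euclidean frames. R is not euclidean — not valid.
(C) Lr ⊃ Mr (axiom D) characterises the serial frames. R is serial — valid.
(D) r ⊃ Mr (the dual of axiom T) characterises the reflexive frames. R is reflexive — valid.
(E) MLr ⊃ r is the dual of axiom B; it is valid on a frame exactly when R is symmetric. R is symmetric, so valid.

C, D, E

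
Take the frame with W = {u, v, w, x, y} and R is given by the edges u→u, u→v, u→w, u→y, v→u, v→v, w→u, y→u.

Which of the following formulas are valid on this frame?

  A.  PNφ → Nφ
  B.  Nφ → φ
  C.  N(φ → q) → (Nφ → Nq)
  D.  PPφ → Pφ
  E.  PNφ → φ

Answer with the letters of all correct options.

C, E

R is not reflexive: not w R w.
R is symmetric: every R-edge is matched by its reverse.
R is not transitive: v R u and u R w but not v R w.
R is not euclidean: u R v and u R w but not v R w.
(A) PNφ → Nφ is the dual of axiom 5; it is valid on a frame exactly when R is euclidean. R is not euclidean, so not valid.
(B) Nφ → φ is axiom T, which corresponds to reflexivity. R is not reflexive — not valid.
(C) this is just K, valid on every normal frame.
(D) PPφ → Pφ (the dual of axiom 4) characterises the transitive frames. R is not transitive — not valid.
(E) PNφ → φ is the dual of axiom B, which corresponds to symmetry. R is symmetric — valid.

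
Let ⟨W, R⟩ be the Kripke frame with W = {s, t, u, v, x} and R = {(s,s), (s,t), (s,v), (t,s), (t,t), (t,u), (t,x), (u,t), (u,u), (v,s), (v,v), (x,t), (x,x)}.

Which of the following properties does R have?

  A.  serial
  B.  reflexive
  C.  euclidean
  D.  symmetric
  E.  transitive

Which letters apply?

(A) serial: every world has an R-successor.
(B) reflexive: each world relates to itself.
(C) not euclidean: s R t and s R v but not t R v.
(D) symmetric: every R-edge is matched by its reverse.
(E) not transitive: s R t and t R u but not s R u.

A, B, D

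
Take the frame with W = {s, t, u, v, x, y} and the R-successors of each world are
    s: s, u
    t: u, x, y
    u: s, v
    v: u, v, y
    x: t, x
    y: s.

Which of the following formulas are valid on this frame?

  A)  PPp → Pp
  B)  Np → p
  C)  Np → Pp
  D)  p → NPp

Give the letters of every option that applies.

C

R is not reflexive: not t R t.
R is not symmetric: t R u but not u R t.
R is not transitive: s R u and u R v but not s R v.
R is serial: every world has an R-successor.
(A) the dual of axiom 4: valid iff R is transitive. R is not transitive — not valid.
(B) axiom T: valid iff R is reflexive. R is not reflexive — not valid.
(C) Np → Pp is axiom D, which corresponds to seriality. R is serial — valid.
(D) axiom B: valid iff R is symmetric. R is not symmetric — not valid.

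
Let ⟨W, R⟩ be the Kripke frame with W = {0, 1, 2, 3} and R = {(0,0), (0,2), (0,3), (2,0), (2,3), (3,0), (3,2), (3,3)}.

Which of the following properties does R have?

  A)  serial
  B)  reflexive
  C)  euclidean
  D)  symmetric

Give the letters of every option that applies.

D

(A) not serial: 1 has no R-successor.
(B) not reflexive: not 1 R 1.
(C) not euclidean: 0 R 2 and 0 R 2 but not 2 R 2.
(D) symmetric: every R-edge is matched by its reverse.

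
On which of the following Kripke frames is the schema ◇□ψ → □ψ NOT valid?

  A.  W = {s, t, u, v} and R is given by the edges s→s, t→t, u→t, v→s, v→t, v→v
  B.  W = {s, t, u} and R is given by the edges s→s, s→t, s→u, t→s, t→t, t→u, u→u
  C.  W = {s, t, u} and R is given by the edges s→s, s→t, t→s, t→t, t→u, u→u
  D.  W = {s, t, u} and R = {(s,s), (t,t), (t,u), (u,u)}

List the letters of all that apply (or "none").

The schema ◇□ψ → □ψ is the dual of axiom 5; it is valid on a frame iff R is euclidean.
(A) R is not euclidean (v R s and v R t but not s R t), so the schema fails here.
(B) R is not euclidean (s R u and s R s but not u R s), so the schema fails here.
(C) R is not euclidean (t R s and t R u but not s R u), so the schema fails here.
(D) R is not euclidean (t R u and t R t but not u R t), so the schema fails here.

A, B, C, D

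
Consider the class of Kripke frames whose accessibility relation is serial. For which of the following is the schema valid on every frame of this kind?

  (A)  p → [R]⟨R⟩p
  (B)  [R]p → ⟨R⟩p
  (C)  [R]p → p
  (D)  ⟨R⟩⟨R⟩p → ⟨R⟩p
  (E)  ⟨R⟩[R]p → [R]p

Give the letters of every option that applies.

(A) p → [R]⟨R⟩p is axiom B, which corresponds to symmetry. Such an R need not be symmetric — not valid.
(B) [R]p → ⟨R⟩p (axiom D) characterises the serial frames. Every such R is serial — valid.
(C) [R]p → p (axiom T) characterises the reflexive frames. Such an R need not be reflexive — not valid.
(D) ⟨R⟩⟨R⟩p → ⟨R⟩p is the dual of axiom 4, which corresponds to transitivity. Such an R need not be transitive — not valid.
(E) ⟨R⟩[R]p → [R]p (the dual of axiom 5) characterises the euclidean frames. Such an R need not be euclidean — not valid.

B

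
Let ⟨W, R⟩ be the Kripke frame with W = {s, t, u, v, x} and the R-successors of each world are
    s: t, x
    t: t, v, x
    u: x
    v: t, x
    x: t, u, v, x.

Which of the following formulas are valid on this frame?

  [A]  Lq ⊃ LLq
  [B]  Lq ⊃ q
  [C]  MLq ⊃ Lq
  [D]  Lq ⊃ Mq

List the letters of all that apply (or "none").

D

R is not reflexive: not s R s.
R is not transitive: s R t and t R v but not s R v.
R is not euclidean: x R t and x R u but not t R u.
R is serial: every world has an R-successor.
(A) axiom 4: valid iff R is transitive. R is not transitive — not valid.
(B) Lq ⊃ q is axiom T, which corresponds to reflexivity. R is not reflexive — not valid.
(C) MLq ⊃ Lq (the dual of axiom 5) characterises the euclidean frames. R is not euclidean — not valid.
(D) Lq ⊃ Mq is axiom D; it is valid on a frame exactly when R is serial. R is serial, so valid.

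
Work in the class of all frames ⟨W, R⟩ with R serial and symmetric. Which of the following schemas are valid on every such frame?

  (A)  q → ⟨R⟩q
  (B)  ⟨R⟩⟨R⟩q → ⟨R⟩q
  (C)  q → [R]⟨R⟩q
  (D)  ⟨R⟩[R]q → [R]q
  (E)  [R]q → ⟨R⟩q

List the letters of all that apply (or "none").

(A) the dual of axiom T: valid iff R is reflexive. Such an R need not be reflexive — not valid.
(B) ⟨R⟩⟨R⟩q → ⟨R⟩q is the dual of axiom 4, which corresponds to transitivity. Such an R need not be transitive — not valid.
(C) axiom B: valid iff R is symmetric. Every such R is symmetric — valid.
(D) ⟨R⟩[R]q → [R]q is the dual of axiom 5; it is valid on a frame exactly when R is euclidean. Such an R need not be euclidean, so not valid.
(E) [R]q → ⟨R⟩q is axiom D, which corresponds to seriality. Every such R is serial — valid.

C, E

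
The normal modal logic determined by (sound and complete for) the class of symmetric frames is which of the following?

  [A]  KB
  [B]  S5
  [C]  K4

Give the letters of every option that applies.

A

(A) KB is determined by exactly this class.
(B) S5 is determined by the class of reflexive, symmetric, and transitive frames.
(C) K4 is determined by the class of transitive frames.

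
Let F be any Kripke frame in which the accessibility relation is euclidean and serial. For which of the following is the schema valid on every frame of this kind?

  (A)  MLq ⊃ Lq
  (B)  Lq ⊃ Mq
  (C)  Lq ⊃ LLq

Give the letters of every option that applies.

A, B

(A) MLq ⊃ Lq is the dual of axiom 5; it is valid on a frame exactly when R is euclidean. Every such R is euclidean, so valid.
(B) Lq ⊃ Mq is axiom D, which corresponds to seriality. Every such R is serial — valid.
(C) Lq ⊃ LLq is axiom 4, which corresponds to transitivity. Such an R need not be transitive — not valid.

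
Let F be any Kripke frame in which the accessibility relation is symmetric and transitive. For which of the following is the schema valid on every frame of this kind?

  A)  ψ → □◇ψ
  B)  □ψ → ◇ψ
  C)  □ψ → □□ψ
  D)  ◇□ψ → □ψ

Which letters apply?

A, C, D

A symmetric transitive relation is euclidean (uRv and uRw give vRu by symmetry, then vRw by transitivity).
(A) ψ → □◇ψ is axiom B, which corresponds to symmetry. Every such R is symmetric — valid.
(B) axiom D: valid iff R is serial. Such an R need not be serial — not valid.
(C) □ψ → □□ψ (axiom 4) characterises the transitive frames. Every such R is transitive — valid.
(D) ◇□ψ → □ψ (the dual of axiom 5) characterises the euclidean frames. Every such R is euclidean — valid.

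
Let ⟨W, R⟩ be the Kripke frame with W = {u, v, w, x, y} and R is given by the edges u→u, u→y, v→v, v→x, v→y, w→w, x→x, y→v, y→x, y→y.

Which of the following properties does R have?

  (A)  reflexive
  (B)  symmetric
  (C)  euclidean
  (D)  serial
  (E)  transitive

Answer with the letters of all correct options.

(A) reflexive: each world relates to itself.
(B) not symmetric: u R y but not y R u.
(C) not euclidean: u R y and u R u but not y R u.
(D) serial: every world has an R-successor.
(E) not transitive: u R y and y R v but not u R v.

A, D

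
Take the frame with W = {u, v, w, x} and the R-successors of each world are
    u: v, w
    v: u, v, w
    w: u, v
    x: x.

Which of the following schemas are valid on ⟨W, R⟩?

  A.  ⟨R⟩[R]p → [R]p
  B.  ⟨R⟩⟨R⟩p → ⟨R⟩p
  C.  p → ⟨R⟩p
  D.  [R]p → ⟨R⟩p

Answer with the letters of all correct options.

R is not reflexive: not u R u.
R is not transitive: u R v and v R u but not u R u.
R is not euclidean: u R w and u R w but not w R w.
R is serial: every world has an R-successor.
(A) ⟨R⟩[R]p → [R]p is the dual of axiom 5; it is valid on a frame exactly when R is euclidean. R is not euclidean, so not valid.
(B) ⟨R⟩⟨R⟩p → ⟨R⟩p is the dual of axiom 4, which corresponds to transitivity. R is not transitive — not valid.
(C) the dual of axiom T: valid iff R is reflexive. R is not reflexive — not valid.
(D) axiom D: valid iff R is serial. R is serial — valid.

D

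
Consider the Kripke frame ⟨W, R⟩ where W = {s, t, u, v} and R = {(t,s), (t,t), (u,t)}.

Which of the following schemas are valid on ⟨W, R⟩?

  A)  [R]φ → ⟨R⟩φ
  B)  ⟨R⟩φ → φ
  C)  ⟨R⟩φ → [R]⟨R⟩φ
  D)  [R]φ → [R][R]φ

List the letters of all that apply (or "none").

R is not transitive: u R t and t R s but not u R s.
R is not euclidean: t R s and t R t but not s R t.
R is not serial: s has no R-successor.
R is not a subset of the identity: t R s with t ≠ s.
(A) axiom D: valid iff R is serial. R is not serial — not valid.
(B) ⟨R⟩φ → φ is valid only on frames where every R-edge is a self-loop. Here R ⊄ identity — not valid.
(C) ⟨R⟩φ → [R]⟨R⟩φ (axiom 5) characterises the euclidean frames. R is not euclidean — not valid.
(D) [R]φ → [R][R]φ (axiom 4) characterises the transitive frames. R is not transitive — not valid.

none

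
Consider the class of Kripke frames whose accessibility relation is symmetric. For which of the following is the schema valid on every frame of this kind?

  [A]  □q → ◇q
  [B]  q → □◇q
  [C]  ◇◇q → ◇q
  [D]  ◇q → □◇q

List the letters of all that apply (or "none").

B

(A) axiom D: valid iff R is serial. Such an R need not be serial — not valid.
(B) q → □◇q is axiom B; it is valid on a frame exactly when R is symmetric. Every such R is symmetric, so valid.
(C) ◇◇q → ◇q (the dual of axiom 4) characterises the transitive frames. Such an R need not be transitive — not valid.
(D) axiom 5: valid iff R is euclidean. Such an R need not be euclidean — not valid.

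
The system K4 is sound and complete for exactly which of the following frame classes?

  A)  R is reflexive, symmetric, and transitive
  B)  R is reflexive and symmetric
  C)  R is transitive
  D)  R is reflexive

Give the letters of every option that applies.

C

(A) this class determines S5, not K4.
(B) this class determines B (= KTB), not K4.
(C) K4 is sound and complete for exactly this class.
(D) this class determines T (= KT), not K4.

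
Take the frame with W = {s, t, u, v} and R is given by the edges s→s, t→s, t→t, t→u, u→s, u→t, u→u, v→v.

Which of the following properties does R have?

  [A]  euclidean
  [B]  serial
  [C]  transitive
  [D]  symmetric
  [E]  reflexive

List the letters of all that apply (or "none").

(A) not euclidean: t R s and t R t but not s R t.
(B) serial: every world has an R-successor.
(C) transitive: R is closed under composition.
(D) not symmetric: t R s but not s R t.
(E) reflexive: each world relates to itself.

B, C, E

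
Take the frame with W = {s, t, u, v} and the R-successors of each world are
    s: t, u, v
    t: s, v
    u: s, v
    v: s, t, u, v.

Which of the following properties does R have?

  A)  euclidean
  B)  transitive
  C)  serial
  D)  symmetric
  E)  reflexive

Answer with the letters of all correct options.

C, D

(A) not euclidean: s R t and s R u but not t R u.
(B) not transitive: s R t and t R s but not s R s.
(C) serial: every world has an R-successor.
(D) symmetric: every R-edge is matched by its reverse.
(E) not reflexive: not s R s.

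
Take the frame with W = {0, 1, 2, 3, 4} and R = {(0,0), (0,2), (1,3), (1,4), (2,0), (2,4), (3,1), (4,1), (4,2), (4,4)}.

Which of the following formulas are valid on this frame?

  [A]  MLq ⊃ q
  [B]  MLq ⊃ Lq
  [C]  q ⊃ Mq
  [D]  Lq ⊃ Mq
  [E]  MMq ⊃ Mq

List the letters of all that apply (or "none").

A, D

R is not reflexive: not 1 R 1.
R is symmetric: every R-edge is matched by its reverse.
R is not transitive: 0 R 2 and 2 R 4 but not 0 R 4.
R is not euclidean: 1 R 3 and 1 R 4 but not 3 R 4.
R is serial: every world has an R-successor.
(A) MLq ⊃ q (the dual of axiom B) characterises the symmetric frames. R is symmetric — valid.
(B) MLq ⊃ Lq (the dual of axiom 5) characterises the euclidean frames. R is not euclidean — not valid.
(C) q ⊃ Mq is the dual of axiom T; it is valid on a frame exactly when R is reflexive. R is not reflexive, so not valid.
(D) Lq ⊃ Mq (axiom D) characterises the serial frames. R is serial — valid.
(E) MMq ⊃ Mq is the dual of axiom 4, which corresponds to transitivity. R is not transitive — not valid.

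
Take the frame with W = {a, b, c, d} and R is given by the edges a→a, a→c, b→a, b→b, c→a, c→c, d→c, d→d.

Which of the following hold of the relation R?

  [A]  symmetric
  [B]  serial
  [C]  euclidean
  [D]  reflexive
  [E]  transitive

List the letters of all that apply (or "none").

(A) not symmetric: b R a but not a R b.
(B) serial: every world has an R-successor.
(C) not euclidean: b R a and b R b but not a R b.
(D) reflexive: each world relates to itself.
(E) not transitive: b R a and a R c but not b R c.

B, D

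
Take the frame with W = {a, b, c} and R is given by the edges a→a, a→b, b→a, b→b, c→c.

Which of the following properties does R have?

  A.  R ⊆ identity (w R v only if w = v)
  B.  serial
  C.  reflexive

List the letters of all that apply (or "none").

(A) not ⊆ identity: a R b with a ≠ b.
(B) serial: every world has an R-successor.
(C) reflexive: each world relates to itself.

B, C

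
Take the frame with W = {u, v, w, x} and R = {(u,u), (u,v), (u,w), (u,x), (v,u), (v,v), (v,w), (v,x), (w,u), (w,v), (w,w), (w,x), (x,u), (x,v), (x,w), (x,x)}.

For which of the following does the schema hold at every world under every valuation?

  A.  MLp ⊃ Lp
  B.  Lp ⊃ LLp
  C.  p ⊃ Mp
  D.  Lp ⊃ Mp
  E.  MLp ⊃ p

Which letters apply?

A, B, C, D, E

R is reflexive: each world relates to itself.
R is symmetric: every R-edge is matched by its reverse.
R is transitive: R is closed under composition.
R is euclidean: any two R-successors of the same world are R-related.
R is serial: every world has an R-successor.
(A) MLp ⊃ Lp is the dual of axiom 5; it is valid on a frame exactly when R is euclidean. R is euclidean, so valid.
(B) axiom 4: valid iff R is transitive. R is transitive — valid.
(C) p ⊃ Mp (the dual of axiom T) characterises the reflexive frames. R is reflexive — valid.
(D) Lp ⊃ Mp is axiom D; it is valid on a frame exactly when R is serial. R is serial, so valid.
(E) the dual of axiom B: valid iff R is symmetric. R is symmetric — valid.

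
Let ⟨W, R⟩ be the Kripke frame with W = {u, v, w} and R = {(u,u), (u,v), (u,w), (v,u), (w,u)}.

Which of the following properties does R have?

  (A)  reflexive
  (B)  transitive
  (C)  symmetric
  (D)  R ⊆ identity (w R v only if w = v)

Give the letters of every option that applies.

C

(A) not reflexive: not v R v.
(B) not transitive: v R u and u R v but not v R v.
(C) symmetric: every R-edge is matched by its reverse.
(D) not ⊆ identity: u R v with u ≠ v.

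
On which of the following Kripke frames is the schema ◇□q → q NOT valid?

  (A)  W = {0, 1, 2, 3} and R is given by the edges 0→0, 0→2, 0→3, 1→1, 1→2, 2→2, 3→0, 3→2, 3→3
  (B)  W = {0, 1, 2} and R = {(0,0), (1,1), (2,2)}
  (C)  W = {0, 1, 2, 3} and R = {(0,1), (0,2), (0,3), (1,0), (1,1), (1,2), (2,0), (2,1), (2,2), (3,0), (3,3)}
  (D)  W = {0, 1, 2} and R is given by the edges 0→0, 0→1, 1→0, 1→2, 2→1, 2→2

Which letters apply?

The schema ◇□q → q is the dual of axiom B; it is valid on a frame iff R is symmetric.
(A) R is not symmetric (0 R 2 but not 2 R 0), so the schema fails here.
(B) R is symmetric (every R-edge is matched by its reverse), so the schema is valid here.
(C) R is symmetric (every R-edge is matched by its reverse), so the schema is valid here.
(D) R is symmetric (every R-edge is matched by its reverse), so the schema is valid here.

A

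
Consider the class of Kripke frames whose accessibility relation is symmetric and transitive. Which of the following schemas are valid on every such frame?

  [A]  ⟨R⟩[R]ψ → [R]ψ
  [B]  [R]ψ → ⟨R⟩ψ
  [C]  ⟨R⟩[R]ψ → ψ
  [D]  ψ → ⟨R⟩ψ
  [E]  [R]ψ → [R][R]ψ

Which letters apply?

A, C, E

A symmetric transitive relation is euclidean (uRv and uRw give vRu by symmetry, then vRw by transitivity).
(A) ⟨R⟩[R]ψ → [R]ψ (the dual of axiom 5) characterises the euclidean frames. Every such R is euclidean — valid.
(B) [R]ψ → ⟨R⟩ψ (axiom D) characterises the serial frames. Such an R need not be serial — not valid.
(C) ⟨R⟩[R]ψ → ψ is the dual of axiom B; it is valid on a frame exactly when R is symmetric. Every such R is symmetric, so valid.
(D) ψ → ⟨R⟩ψ (the dual of axiom T) characterises the reflexive frames. Such an R need not be reflexive — not valid.
(E) [R]ψ → [R][R]ψ (axiom 4) characterises the transitive frames. Every such R is transitive — valid.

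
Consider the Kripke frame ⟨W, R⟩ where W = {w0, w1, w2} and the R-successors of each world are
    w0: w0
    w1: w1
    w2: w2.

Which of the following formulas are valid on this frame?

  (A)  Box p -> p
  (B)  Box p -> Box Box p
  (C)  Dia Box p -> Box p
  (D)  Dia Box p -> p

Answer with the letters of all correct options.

A, B, C, D

R is reflexive: each world relates to itself.
R is symmetric: every R-edge is matched by its reverse.
R is transitive: R is closed under composition.
R is euclidean: any two R-successors of the same world are R-related.
(A) Box p -> p is axiom T, which corresponds to reflexivity. R is reflexive — valid.
(B) Box p -> Box Box p is axiom 4; it is valid on a frame exactly when R is transitive. R is transitive, so valid.
(C) the dual of axiom 5: valid iff R is euclidean. R is euclidean — valid.
(D) Dia Box p -> p is the dual of axiom B; it is valid on a frame exactly when R is symmetric. R is symmetric, so valid.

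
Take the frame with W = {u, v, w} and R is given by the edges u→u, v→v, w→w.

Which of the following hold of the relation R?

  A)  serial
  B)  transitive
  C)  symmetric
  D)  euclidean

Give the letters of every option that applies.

A, B, C, D

(A) serial: every world has an R-successor.
(B) transitive: R is closed under composition.
(C) symmetric: every R-edge is matched by its reverse.
(D) euclidean: any two R-successors of the same world are R-related.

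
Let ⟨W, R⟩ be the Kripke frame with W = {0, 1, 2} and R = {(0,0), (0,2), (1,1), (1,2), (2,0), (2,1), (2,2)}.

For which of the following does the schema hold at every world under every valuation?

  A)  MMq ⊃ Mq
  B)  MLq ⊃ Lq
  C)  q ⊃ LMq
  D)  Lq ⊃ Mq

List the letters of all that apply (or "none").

C, D

R is symmetric: every R-edge is matched by its reverse.
R is not transitive: 0 R 2 and 2 R 1 but not 0 R 1.
R is not euclidean: 2 R 0 and 2 R 1 but not 0 R 1.
R is serial: every world has an R-successor.
(A) MMq ⊃ Mq is the dual of axiom 4, which corresponds to transitivity. R is not transitive — not valid.
(B) MLq ⊃ Lq is the dual of axiom 5; it is valid on a frame exactly when R is euclidean. R is not euclidean, so not valid.
(C) axiom B: valid iff R is symmetric. R is symmetric — valid.
(D) Lq ⊃ Mq is axiom D; it is valid on a frame exactly when R is serial. R is serial, so valid.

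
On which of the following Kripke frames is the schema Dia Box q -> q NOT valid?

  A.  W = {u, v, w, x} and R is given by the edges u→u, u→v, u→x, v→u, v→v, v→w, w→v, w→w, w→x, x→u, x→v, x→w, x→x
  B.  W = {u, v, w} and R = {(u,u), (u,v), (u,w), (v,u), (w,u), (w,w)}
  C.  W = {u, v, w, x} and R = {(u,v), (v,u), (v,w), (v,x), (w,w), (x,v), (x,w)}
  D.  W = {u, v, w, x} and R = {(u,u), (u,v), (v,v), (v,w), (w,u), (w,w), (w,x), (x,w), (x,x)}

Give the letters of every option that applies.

A, C, D

The schema Dia Box q -> q is the dual of axiom B; it is valid on a frame iff R is symmetric.
(A) R is not symmetric (x R v but not v R x), so the schema fails here.
(B) R is symmetric (every R-edge is matched by its reverse), so the schema is valid here.
(C) R is not symmetric (v R w but not w R v), so the schema fails here.
(D) R is not symmetric (u R v but not v R u), so the schema fails here.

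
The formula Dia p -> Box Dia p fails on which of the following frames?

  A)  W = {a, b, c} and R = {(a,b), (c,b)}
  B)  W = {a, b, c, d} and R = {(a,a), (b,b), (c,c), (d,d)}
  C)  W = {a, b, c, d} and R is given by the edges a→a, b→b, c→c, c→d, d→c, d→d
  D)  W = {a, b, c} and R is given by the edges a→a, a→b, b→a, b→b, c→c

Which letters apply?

The schema Dia p -> Box Dia p is axiom 5; it is valid on a frame iff R is euclidean.
(A) R is not euclidean (a R b and a R b but not b R b), so the schema fails here.
(B) R is euclidean (any two R-successors of the same world are R-related), so the schema is valid here.
(C) R is euclidean (any two R-successors of the same world are R-related), so the schema is valid here.
(D) R is euclidean (any two R-successors of the same world are R-related), so the schema is valid here.

A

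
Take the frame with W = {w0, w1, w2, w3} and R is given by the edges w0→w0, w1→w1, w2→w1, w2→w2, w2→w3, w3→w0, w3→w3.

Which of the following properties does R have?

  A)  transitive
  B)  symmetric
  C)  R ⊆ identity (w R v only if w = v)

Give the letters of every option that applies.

none

(A) not transitive: w2 R w3 and w3 R w0 but not w2 R w0.
(B) not symmetric: w2 R w1 but not w1 R w2.
(C) not ⊆ identity: w2 R w1 with w2 ≠ w1.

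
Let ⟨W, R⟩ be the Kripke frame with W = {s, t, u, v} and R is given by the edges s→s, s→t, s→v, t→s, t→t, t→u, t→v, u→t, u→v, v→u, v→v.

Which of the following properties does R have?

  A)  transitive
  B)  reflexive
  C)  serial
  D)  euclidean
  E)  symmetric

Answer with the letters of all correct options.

C

(A) not transitive: s R t and t R u but not s R u.
(B) not reflexive: not u R u.
(C) serial: every world has an R-successor.
(D) not euclidean: s R v and s R s but not v R s.
(E) not symmetric: s R v but not v R s.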